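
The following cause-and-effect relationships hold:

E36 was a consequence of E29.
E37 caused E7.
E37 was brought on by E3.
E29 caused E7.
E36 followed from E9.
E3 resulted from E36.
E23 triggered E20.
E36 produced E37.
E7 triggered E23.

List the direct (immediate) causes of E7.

E29, E37

Upstream contributors include E36, E3, E9, but only E29, E37 feed directly into E7.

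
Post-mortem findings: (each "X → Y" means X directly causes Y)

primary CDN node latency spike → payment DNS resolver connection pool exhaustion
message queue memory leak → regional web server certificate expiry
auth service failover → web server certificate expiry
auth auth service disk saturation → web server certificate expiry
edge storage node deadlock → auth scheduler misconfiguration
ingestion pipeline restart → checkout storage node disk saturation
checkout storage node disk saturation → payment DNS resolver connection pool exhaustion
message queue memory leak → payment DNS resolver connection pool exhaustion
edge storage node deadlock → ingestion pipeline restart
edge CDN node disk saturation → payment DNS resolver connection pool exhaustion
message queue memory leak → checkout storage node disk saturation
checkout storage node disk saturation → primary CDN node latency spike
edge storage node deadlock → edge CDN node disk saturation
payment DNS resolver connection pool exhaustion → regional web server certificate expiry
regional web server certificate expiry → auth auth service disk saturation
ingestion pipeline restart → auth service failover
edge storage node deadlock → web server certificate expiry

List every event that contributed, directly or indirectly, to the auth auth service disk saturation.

Immediate cause of the auth auth service disk saturation: the regional web server certificate expiry.
Further upstream: the edge storage node deadlock, the ingestion pipeline restart, the message queue memory leak, the edge CDN node disk saturation, the checkout storage node disk saturation, the primary CDN node latency spike, the payment DNS resolver connection pool exhaustion.

the checkout storage node disk saturation, the edge CDN node disk saturation, the edge storage node deadlock, the ingestion pipeline restart, the message queue memory leak, the payment DNS resolver connection pool exhaustion, the primary CDN node latency spike, the regional web server certificate expiry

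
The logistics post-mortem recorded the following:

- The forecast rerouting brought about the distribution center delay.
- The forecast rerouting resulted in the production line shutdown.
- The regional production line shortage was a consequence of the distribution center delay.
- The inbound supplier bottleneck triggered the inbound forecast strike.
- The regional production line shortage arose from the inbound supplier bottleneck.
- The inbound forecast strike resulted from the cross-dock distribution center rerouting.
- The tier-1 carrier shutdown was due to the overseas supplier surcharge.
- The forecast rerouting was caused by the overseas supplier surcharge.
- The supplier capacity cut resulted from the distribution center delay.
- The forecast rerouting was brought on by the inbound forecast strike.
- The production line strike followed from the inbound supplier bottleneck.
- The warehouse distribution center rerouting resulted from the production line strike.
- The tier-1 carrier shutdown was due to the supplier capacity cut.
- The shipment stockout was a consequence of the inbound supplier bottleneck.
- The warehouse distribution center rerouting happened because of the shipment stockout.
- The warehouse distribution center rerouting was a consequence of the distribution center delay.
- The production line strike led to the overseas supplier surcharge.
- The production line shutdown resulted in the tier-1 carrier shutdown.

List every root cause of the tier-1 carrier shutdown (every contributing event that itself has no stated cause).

the cross-dock distribution center rerouting, the inbound supplier bottleneck

Tracing upstream from the tier-1 carrier shutdown: the tier-1 carrier shutdown ← the overseas supplier surcharge ← the production line strike ← the inbound supplier bottleneck.
A separate upstream branch: the tier-1 carrier shutdown ← the production line shutdown ← the forecast rerouting ← the inbound forecast strike ← the cross-dock distribution center rerouting.
Each of those chain origins has no stated cause.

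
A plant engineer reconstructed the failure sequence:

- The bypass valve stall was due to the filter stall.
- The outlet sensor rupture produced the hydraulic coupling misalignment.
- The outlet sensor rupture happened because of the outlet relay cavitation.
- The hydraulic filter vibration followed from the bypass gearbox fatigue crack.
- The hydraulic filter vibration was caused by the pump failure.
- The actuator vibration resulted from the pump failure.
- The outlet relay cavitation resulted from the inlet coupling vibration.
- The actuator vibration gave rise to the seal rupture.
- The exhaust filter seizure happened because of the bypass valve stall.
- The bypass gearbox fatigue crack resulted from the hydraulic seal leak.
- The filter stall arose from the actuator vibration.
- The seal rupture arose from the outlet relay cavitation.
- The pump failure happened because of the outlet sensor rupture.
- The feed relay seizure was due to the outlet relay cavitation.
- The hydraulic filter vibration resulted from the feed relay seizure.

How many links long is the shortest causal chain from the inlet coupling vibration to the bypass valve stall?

6

Shortest chain: the inlet coupling vibration → the outlet relay cavitation → the outlet sensor rupture → the pump failure → the actuator vibration → the filter stall → the bypass valve stall.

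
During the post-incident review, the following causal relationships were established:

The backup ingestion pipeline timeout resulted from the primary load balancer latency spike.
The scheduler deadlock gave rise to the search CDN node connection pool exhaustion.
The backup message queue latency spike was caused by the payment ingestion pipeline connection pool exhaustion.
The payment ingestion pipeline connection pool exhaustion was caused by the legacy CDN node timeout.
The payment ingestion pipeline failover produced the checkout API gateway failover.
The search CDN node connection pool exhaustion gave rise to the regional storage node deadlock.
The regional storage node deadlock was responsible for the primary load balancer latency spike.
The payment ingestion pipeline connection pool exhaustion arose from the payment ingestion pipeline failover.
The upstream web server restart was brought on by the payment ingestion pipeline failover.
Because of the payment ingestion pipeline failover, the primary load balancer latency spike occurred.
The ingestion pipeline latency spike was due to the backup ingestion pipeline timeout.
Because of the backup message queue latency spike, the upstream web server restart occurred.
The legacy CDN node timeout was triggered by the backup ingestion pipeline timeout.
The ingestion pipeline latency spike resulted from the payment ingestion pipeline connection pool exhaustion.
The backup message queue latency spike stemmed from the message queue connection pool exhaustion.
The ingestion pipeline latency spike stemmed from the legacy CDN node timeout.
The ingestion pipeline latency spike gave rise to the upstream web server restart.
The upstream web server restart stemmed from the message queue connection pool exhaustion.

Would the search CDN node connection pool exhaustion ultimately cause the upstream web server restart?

Yes

There is a causal chain: the search CDN node connection pool exhaustion → the regional storage node deadlock → the primary load balancer latency spike → the backup ingestion pipeline timeout → the ingestion pipeline latency spike → the upstream web server restart.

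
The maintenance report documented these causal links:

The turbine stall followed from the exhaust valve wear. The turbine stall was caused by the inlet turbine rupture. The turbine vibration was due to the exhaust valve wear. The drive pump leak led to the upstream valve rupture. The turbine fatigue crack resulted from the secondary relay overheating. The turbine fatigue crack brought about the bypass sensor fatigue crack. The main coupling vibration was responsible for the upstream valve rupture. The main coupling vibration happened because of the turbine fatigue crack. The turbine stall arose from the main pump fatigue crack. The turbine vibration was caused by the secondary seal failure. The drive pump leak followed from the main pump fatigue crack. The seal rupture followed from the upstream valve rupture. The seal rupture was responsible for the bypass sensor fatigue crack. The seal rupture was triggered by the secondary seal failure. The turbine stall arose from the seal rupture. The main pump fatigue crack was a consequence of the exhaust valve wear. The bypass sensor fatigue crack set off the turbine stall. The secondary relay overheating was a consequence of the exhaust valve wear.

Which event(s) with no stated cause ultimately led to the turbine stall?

Tracing upstream from the turbine stall: the turbine stall ← the exhaust valve wear.
A separate upstream branch: the turbine stall ← the seal rupture ← the secondary seal failure.
A separate upstream branch: the turbine stall ← the inlet turbine rupture.
Each of those chain origins has no stated cause.

the exhaust valve wear, the inlet turbine rupture, the secondary seal failure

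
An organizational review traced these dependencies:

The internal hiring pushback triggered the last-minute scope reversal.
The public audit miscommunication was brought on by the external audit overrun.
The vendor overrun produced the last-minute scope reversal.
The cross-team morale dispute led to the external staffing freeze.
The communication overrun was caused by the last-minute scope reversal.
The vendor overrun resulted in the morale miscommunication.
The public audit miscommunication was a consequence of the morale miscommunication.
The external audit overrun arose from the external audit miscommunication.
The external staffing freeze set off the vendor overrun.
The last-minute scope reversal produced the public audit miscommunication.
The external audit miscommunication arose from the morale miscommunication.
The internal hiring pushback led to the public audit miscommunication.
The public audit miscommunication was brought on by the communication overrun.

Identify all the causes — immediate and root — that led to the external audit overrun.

the cross-team morale dispute, the external audit miscommunication, the external staffing freeze, the morale miscommunication, the vendor overrun

Immediate cause of the external audit overrun: the external audit miscommunication.
Further upstream: the cross-team morale dispute, the external staffing freeze, the vendor overrun, the morale miscommunication.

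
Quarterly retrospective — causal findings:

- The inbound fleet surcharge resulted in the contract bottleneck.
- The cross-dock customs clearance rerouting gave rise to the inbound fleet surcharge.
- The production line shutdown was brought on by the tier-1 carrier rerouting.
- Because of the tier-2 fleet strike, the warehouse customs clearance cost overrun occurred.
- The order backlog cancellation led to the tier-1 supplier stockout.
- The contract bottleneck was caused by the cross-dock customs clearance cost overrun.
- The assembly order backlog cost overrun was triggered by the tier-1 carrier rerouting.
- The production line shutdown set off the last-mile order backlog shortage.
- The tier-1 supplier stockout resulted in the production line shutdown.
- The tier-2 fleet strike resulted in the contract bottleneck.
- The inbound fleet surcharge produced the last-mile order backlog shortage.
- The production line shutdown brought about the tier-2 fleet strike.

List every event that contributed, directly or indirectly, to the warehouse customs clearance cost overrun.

the order backlog cancellation, the production line shutdown, the tier-1 carrier rerouting, the tier-1 supplier stockout, the tier-2 fleet strike

Immediate cause of the warehouse customs clearance cost overrun: the tier-2 fleet strike.
Further upstream: the tier-1 carrier rerouting, the order backlog cancellation, the tier-1 supplier stockout, the production line shutdown.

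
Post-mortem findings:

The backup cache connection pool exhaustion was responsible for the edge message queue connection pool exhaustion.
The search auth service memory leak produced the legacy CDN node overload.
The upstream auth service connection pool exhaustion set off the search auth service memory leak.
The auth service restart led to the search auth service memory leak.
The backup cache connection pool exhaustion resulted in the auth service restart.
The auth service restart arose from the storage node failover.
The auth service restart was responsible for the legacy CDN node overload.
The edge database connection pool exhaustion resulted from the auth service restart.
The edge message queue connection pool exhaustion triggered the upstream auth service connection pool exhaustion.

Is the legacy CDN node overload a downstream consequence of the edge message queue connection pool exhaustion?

There is a causal chain: the edge message queue connection pool exhaustion → the upstream auth service connection pool exhaustion → the search auth service memory leak → the legacy CDN node overload.

Yes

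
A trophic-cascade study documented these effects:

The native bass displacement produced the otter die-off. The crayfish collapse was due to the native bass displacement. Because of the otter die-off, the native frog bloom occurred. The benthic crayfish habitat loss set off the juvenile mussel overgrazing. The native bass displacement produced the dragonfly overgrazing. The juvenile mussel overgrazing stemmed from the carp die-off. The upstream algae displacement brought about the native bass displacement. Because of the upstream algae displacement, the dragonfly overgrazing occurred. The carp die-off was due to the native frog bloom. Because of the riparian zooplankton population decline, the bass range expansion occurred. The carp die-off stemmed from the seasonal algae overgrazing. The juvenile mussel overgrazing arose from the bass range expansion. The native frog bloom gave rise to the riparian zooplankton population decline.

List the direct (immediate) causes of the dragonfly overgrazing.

the native bass displacement, the upstream algae displacement → the dragonfly overgrazing with nothing further upstream stated.

the native bass displacement, the upstream algae displacement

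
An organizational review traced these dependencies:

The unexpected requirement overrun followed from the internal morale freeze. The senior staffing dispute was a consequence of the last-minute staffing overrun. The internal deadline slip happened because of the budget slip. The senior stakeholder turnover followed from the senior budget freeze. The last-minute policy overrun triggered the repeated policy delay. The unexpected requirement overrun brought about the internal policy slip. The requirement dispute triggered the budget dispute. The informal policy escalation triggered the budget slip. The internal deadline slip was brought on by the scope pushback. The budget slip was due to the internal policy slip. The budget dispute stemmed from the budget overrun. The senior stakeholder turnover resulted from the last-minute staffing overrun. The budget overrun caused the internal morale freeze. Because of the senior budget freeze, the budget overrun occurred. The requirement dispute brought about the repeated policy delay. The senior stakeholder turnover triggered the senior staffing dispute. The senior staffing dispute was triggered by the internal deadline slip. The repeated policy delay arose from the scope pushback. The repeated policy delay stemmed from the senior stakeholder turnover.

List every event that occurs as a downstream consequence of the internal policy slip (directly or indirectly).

the budget slip, the internal deadline slip, the senior staffing dispute

Direct effects: the budget slip.
2 steps out: the internal deadline slip.
3 steps out: the senior staffing dispute.
Not reachable from it: the senior budget freeze, the budget overrun, the last-minute staffing overrun, the internal morale freeze, the requirement dispute, the budget dispute, the last-minute policy overrun, the scope pushback, the informal policy escalation, the unexpected requirement overrun, the senior stakeholder turnover, the repeated policy delay.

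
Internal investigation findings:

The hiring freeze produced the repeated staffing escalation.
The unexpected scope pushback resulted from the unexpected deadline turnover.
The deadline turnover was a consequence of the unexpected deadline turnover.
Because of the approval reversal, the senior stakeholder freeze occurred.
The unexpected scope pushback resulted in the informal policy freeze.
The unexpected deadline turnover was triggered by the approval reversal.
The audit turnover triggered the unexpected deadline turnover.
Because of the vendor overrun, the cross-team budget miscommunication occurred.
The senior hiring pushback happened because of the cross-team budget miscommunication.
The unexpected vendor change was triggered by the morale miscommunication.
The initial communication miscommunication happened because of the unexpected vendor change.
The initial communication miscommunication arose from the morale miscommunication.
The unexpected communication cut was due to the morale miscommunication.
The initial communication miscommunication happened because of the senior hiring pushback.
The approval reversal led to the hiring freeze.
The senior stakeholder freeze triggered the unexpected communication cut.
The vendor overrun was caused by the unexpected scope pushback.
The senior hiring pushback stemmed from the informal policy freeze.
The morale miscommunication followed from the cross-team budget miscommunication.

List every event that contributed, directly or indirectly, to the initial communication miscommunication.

Immediate causes of the initial communication miscommunication: the morale miscommunication, the unexpected vendor change, the senior hiring pushback.
Further upstream: the approval reversal, the audit turnover, the unexpected deadline turnover, the unexpected scope pushback, the vendor overrun, the cross-team budget miscommunication, the informal policy freeze.

the approval reversal, the audit turnover, the cross-team budget miscommunication, the informal policy freeze, the morale miscommunication, the senior hiring pushback, the unexpected deadline turnover, the unexpected scope pushback, the unexpected vendor change, the vendor overrun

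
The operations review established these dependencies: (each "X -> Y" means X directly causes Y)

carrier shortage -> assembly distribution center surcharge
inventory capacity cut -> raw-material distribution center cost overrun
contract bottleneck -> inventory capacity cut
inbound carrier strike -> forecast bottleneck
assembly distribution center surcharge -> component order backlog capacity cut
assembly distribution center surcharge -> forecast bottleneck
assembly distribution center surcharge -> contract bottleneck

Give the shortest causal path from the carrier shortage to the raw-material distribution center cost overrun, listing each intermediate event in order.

the carrier shortage → the assembly distribution center surcharge → the contract bottleneck → the inventory capacity cut → the raw-material distribution center cost overrun

the carrier shortage → the assembly distribution center surcharge
the assembly distribution center surcharge → the contract bottleneck
the contract bottleneck → the inventory capacity cut
the inventory capacity cut → the raw-material distribution center cost overrun
Length: 4 steps.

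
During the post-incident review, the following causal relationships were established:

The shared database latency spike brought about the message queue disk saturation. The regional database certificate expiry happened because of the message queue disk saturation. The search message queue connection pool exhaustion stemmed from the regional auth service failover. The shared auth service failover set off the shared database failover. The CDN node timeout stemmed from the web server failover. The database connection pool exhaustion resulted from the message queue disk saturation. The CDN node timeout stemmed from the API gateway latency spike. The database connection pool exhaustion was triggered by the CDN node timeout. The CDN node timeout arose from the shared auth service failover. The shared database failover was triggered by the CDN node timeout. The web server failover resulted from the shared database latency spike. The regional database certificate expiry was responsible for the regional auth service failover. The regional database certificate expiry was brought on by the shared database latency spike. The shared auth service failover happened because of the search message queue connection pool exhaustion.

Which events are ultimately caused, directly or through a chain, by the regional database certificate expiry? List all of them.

the CDN node timeout, the database connection pool exhaustion, the regional auth service failover, the search message queue connection pool exhaustion, the shared auth service failover, the shared database failover

Direct effects: the regional auth service failover.
2 steps out: the search message queue connection pool exhaustion.
3 steps out: the shared auth service failover.
4 steps out: the CDN node timeout, the shared database failover.
5 steps out: the database connection pool exhaustion.
Not reachable from it: the shared database latency spike, the message queue disk saturation, the web server failover, the API gateway latency spike.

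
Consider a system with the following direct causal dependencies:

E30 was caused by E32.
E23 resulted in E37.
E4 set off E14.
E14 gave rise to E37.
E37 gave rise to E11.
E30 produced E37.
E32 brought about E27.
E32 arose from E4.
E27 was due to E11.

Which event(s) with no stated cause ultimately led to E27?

E23, E4

Tracing upstream from E27: E27 ← E32 ← E4.
A separate upstream branch: E27 ← E11 ← E37 ← E23.
Each of those chain origins has no stated cause.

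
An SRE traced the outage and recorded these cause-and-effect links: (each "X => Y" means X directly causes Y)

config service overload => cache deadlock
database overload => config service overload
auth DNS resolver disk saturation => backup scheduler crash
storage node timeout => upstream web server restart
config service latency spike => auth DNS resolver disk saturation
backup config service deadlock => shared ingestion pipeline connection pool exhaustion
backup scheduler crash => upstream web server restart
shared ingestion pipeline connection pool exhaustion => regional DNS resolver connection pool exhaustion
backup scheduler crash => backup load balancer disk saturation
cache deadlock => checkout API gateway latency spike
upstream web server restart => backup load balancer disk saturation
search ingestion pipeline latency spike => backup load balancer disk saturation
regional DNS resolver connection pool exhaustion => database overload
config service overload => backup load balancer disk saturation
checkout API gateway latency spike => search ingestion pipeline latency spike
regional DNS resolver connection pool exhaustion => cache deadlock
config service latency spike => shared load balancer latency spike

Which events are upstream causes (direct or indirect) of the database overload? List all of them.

Immediate cause of the database overload: the regional DNS resolver connection pool exhaustion.
Further upstream: the backup config service deadlock, the shared ingestion pipeline connection pool exhaustion.

the backup config service deadlock, the regional DNS resolver connection pool exhaustion, the shared ingestion pipeline connection pool exhaustion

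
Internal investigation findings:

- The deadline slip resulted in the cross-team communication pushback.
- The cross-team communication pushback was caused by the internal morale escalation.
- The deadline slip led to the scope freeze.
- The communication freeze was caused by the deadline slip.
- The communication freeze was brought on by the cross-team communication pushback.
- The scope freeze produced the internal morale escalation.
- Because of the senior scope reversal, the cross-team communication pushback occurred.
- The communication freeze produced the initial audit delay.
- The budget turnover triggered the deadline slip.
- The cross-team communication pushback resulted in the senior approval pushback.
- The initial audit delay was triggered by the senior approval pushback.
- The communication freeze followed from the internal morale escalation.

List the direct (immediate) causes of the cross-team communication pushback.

Upstream contributors include the budget turnover, the scope freeze, but only the deadline slip, the internal morale escalation, the senior scope reversal feed directly into the cross-team communication pushback.

the deadline slip, the internal morale escalation, the senior scope reversal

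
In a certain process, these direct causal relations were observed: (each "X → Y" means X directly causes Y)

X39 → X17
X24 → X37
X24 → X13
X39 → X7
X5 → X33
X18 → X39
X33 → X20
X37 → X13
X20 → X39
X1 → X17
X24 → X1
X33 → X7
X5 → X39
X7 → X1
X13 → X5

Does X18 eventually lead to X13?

No

X18 leads to X39, X7, X1, X17; X13 is not among them.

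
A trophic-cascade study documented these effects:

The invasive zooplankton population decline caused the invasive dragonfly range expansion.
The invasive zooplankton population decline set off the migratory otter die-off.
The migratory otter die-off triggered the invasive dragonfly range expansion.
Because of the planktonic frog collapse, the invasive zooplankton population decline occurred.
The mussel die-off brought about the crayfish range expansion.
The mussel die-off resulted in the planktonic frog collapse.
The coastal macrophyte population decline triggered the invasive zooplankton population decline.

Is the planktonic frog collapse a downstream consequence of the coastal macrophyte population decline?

The coastal macrophyte population decline leads to the invasive zooplankton population decline, the migratory otter die-off, the invasive dragonfly range expansion; the planktonic frog collapse is not among them.

No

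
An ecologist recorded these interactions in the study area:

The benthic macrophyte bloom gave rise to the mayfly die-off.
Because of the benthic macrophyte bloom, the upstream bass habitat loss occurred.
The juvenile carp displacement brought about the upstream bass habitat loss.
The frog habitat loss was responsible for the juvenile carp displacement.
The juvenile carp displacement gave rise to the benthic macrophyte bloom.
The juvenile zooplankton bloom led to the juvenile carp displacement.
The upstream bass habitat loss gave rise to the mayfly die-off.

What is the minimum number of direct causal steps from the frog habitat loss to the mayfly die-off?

Shortest chain: the frog habitat loss → the juvenile carp displacement → the benthic macrophyte bloom → the mayfly die-off.

3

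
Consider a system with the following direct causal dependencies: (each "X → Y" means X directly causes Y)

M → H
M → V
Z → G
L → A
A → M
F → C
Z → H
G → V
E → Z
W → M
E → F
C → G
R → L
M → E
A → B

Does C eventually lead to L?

C leads to G, V; L is not among them.

No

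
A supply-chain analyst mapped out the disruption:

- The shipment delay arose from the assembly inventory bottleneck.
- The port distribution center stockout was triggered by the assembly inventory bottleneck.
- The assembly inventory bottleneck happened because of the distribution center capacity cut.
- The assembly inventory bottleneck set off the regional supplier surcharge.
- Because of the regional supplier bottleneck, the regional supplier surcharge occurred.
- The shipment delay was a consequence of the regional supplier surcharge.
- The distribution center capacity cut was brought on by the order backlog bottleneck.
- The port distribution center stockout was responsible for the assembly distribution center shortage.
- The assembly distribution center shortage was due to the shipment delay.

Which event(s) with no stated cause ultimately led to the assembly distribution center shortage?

the order backlog bottleneck, the regional supplier bottleneck

Tracing upstream from the assembly distribution center shortage: the assembly distribution center shortage ← the shipment delay ← the regional supplier surcharge ← the regional supplier bottleneck.
A separate upstream branch: the assembly distribution center shortage ← the shipment delay ← the assembly inventory bottleneck ← the distribution center capacity cut ← the order backlog bottleneck.
Each of those chain origins has no stated cause.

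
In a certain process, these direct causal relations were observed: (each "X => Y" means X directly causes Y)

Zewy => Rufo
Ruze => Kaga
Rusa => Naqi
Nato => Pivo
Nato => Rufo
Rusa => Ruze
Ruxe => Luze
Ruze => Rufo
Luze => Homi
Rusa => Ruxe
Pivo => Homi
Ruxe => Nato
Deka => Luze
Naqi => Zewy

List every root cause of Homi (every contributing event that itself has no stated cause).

Deka, Rusa

Tracing upstream from Homi: Homi ← Luze ← Ruxe ← Rusa.
A separate upstream branch: Homi ← Luze ← Deka.
Each of those chain origins has no stated cause.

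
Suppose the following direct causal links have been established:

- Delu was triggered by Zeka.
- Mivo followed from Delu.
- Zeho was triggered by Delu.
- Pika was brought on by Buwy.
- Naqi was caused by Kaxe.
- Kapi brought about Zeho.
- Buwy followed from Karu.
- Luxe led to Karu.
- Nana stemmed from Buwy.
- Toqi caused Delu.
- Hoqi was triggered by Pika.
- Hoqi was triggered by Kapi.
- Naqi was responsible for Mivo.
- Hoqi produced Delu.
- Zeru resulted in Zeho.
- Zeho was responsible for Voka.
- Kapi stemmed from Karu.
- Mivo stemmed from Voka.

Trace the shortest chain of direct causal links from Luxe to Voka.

Luxe → Karu → Kapi → Zeho → Voka

Luxe → Karu
Karu → Kapi
Kapi → Zeho
Zeho → Voka
Length: 4 steps.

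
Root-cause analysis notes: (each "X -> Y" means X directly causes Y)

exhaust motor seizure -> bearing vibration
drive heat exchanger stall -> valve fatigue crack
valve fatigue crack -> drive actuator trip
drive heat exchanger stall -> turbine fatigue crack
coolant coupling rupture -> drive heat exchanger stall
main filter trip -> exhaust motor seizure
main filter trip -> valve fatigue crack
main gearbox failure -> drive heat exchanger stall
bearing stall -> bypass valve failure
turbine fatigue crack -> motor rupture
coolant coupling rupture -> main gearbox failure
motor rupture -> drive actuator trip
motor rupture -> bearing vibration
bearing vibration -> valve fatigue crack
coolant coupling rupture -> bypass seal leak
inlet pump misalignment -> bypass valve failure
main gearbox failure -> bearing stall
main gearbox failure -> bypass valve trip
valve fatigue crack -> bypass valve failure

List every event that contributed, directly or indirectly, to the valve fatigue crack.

Immediate causes of the valve fatigue crack: the main filter trip, the drive heat exchanger stall, the bearing vibration.
Further upstream: the coolant coupling rupture, the main gearbox failure, the exhaust motor seizure, the turbine fatigue crack, the motor rupture.

the bearing vibration, the coolant coupling rupture, the drive heat exchanger stall, the exhaust motor seizure, the main filter trip, the main gearbox failure, the motor rupture, the turbine fatigue crack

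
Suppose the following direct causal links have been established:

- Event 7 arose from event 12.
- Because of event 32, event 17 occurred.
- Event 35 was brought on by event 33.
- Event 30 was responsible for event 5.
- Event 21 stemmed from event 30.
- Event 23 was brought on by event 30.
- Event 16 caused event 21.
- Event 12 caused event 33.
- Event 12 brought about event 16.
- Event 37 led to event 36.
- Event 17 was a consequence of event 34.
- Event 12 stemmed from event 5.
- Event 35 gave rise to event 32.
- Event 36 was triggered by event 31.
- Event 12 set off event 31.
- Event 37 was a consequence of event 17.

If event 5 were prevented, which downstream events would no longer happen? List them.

event 12, event 16, event 31, event 32, event 33, event 35, event 7

Downstream of event 5: event 12, event 31, event 33, event 35, event 16, event 32, event 17, event 37, event 7, event 36, event 21.
Of those, still caused via another path: event 17, event 37, event 36, event 21.
The remainder have no surviving cause.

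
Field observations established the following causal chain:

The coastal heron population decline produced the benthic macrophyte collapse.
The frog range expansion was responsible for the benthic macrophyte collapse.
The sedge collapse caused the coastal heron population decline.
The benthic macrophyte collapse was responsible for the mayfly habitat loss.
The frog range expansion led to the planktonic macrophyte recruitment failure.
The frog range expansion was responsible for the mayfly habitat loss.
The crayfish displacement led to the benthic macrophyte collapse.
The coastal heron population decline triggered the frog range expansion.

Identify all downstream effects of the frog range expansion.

Direct effects: the benthic macrophyte collapse, the mayfly habitat loss, the planktonic macrophyte recruitment failure.
Not reachable from it: the sedge collapse, the coastal heron population decline, the crayfish displacement.

the benthic macrophyte collapse, the mayfly habitat loss, the planktonic macrophyte recruitment failure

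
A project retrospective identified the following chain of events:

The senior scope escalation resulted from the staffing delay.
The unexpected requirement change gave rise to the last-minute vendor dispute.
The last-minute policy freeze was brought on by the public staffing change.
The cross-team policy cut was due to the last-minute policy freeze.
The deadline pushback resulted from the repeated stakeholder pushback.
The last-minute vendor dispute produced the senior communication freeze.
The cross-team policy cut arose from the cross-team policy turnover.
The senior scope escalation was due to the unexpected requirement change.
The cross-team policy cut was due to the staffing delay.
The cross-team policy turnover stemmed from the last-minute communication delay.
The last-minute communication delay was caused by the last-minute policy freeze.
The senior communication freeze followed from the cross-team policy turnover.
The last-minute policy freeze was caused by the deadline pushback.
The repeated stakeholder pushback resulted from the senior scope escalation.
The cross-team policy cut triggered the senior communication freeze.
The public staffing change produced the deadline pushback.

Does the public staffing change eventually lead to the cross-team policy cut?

There is a causal chain: the public staffing change → the last-minute policy freeze → the cross-team policy cut.

Yes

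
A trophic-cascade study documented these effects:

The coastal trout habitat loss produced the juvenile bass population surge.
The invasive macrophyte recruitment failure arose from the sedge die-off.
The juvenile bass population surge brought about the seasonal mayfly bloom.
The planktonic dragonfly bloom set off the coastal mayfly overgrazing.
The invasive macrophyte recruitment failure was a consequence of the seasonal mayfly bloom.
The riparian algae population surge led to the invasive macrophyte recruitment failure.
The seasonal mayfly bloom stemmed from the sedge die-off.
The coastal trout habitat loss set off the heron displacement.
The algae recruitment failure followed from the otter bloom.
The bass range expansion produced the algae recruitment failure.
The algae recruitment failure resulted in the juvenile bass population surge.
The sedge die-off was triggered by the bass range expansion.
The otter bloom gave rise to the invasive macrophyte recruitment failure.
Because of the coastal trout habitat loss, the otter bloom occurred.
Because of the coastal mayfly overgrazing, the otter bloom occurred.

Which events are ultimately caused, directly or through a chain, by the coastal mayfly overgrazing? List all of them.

the algae recruitment failure, the invasive macrophyte recruitment failure, the juvenile bass population surge, the otter bloom, the seasonal mayfly bloom

Direct effects: the otter bloom.
2 steps out: the algae recruitment failure, the invasive macrophyte recruitment failure.
3 steps out: the juvenile bass population surge.
4 steps out: the seasonal mayfly bloom.
Not reachable from it: the bass range expansion, the planktonic dragonfly bloom, the coastal trout habitat loss, the sedge die-off, the riparian algae population surge, the heron displacement.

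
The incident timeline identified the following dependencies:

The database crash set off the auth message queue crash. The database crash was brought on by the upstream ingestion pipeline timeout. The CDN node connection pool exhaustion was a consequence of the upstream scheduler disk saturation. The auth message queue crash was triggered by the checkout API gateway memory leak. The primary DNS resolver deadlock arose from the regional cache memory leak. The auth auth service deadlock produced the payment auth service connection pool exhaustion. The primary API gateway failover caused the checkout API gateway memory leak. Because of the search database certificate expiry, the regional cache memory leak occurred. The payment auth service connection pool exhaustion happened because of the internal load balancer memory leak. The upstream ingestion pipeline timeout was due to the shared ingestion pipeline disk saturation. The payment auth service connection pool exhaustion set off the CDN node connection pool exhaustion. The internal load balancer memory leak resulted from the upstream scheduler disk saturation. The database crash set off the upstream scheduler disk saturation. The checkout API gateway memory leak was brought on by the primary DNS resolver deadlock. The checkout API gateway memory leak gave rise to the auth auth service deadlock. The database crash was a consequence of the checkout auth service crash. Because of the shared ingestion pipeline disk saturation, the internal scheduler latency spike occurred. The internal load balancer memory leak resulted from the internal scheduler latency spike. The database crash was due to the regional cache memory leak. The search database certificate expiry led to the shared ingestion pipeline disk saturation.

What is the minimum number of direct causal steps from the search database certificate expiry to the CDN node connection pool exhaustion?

4

Shortest chain: the search database certificate expiry → the regional cache memory leak → the database crash → the upstream scheduler disk saturation → the CDN node connection pool exhaustion.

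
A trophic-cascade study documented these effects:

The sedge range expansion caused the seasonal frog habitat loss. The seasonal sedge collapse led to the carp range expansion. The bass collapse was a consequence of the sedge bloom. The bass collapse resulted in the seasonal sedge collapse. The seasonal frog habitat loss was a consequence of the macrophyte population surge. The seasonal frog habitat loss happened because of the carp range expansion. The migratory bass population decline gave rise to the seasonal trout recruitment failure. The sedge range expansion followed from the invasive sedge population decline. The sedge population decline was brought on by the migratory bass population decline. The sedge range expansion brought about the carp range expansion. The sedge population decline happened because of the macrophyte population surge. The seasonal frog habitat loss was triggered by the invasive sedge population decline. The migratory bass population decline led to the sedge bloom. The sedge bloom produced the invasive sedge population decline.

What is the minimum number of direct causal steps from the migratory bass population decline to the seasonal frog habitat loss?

3

Shortest chain: the migratory bass population decline → the sedge bloom → the invasive sedge population decline → the seasonal frog habitat loss.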